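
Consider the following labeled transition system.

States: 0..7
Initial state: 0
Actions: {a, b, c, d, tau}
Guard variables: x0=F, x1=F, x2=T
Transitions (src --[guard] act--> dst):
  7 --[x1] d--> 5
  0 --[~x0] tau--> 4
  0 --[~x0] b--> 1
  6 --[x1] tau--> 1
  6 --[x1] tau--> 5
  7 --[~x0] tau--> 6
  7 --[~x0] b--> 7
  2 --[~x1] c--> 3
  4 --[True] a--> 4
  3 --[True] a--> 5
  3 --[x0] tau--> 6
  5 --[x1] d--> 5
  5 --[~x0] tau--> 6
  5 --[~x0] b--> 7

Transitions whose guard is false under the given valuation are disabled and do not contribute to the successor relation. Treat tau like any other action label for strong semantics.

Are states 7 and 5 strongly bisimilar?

Answer: BISIMILAR

Working:
Bisimulation quotient by refinement:
  π0 = {{0,1,2,3,4,5,6,7}}
  π1 = {{0,5,7},{1,6},{2},{3,4}}
  π2 = {{0},{1,6},{2},{3},{4},{5,7}}
Fixed point at round 3; 6 class(es).
7∈{5,7}, 5∈{5,7}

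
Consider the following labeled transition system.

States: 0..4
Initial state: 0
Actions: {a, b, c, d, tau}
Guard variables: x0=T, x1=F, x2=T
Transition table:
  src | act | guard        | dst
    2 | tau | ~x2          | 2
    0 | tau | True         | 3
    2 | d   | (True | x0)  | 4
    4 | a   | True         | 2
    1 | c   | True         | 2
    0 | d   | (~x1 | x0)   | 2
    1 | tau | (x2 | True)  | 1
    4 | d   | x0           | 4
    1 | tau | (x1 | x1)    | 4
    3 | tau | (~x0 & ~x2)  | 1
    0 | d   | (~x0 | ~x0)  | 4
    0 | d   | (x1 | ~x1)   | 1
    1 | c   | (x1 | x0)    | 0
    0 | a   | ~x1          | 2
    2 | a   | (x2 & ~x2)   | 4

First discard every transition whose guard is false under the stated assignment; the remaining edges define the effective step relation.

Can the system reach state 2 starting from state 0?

Answer: REACHABLE

Analysis:
After dropping false guards: 10 live edges.
Layer 0: {0}
Layer 1: {1,2,3}  now seen {0,1,2,3}
Layer 2: {4}  now seen {0,1,2,3,4}
Reachable = {0,1,2,3,4}
witness 2: d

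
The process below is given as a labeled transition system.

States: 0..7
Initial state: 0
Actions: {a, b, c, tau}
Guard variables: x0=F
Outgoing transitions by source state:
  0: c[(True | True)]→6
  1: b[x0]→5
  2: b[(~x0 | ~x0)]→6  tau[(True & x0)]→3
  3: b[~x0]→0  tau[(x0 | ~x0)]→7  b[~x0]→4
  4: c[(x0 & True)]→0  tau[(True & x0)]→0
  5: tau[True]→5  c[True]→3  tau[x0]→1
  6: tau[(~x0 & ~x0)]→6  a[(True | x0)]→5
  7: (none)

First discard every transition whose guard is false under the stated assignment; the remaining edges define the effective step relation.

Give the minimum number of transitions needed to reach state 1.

Answer: UNREACHABLE

Trace:
BFS to 1:
  depth 0: {0}
  depth 1: {6}
  depth 2: {5}
  depth 3: {3}
  depth 4: {4,7}
1 never appears.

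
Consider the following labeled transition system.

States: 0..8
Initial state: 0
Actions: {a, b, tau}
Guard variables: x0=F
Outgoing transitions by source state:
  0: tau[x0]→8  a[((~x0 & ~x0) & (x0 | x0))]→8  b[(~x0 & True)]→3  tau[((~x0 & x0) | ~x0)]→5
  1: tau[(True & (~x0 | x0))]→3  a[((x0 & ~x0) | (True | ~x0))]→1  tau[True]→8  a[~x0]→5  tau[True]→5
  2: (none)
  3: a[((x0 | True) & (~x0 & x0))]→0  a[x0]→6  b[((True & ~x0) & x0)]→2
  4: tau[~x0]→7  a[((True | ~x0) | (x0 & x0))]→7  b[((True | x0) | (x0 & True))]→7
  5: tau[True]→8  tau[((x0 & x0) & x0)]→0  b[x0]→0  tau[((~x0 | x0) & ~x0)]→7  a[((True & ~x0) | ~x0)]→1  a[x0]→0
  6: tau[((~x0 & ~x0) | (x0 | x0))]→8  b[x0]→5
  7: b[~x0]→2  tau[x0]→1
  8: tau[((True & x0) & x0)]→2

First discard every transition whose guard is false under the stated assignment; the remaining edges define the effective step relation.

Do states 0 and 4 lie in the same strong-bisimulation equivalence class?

Bisimulation quotient by refinement:
  π0 = {{0,1,2,3,4,5,6,7,8}}
  π1 = {{0},{1,5},{2,3,8},{4},{6},{7}}
  π2 = {{0},{1},{2,3,8},{4},{5},{6},{7}}
stable after 3 split(s): 7 block(s)
0∈{0}, 4∈{4}

Answer: NOT BISIMILAR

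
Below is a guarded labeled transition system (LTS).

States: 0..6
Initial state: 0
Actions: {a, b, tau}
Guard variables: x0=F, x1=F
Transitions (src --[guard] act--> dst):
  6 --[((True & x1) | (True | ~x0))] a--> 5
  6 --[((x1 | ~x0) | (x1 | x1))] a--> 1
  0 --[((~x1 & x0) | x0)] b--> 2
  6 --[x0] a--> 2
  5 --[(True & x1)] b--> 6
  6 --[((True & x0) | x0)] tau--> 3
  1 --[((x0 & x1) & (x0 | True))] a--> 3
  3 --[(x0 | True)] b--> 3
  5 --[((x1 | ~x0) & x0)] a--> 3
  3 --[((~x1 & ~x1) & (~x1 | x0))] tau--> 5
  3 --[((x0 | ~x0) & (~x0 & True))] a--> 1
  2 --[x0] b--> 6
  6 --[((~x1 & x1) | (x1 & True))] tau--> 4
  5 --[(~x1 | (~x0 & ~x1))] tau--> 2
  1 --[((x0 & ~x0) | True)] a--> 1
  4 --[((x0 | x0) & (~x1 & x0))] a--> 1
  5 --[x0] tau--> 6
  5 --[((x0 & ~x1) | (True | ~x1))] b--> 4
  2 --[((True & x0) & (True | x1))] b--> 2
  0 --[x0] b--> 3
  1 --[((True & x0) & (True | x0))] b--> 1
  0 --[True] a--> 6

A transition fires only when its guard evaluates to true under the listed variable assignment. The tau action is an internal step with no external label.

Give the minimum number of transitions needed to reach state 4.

Layered search for 4:
  L0 = {0}
  L1 = {6}
  L2 = {1,5}
  L3 = {2,4}
first hit 4 at d=3 via a·a·b

Answer: 3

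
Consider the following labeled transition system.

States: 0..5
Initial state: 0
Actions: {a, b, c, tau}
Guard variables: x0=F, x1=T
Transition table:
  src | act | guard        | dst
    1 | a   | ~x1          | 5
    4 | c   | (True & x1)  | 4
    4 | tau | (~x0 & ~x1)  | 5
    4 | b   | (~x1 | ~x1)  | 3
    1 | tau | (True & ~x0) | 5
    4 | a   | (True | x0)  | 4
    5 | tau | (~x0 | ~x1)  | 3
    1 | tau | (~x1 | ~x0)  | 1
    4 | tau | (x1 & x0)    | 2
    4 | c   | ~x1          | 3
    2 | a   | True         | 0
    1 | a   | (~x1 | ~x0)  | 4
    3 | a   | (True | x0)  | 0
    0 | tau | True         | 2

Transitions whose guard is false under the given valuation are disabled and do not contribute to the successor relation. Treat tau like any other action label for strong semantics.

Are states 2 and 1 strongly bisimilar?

Answer: NOT BISIMILAR

Trace:
Refine partition for ~:
  P[0] = {{0,1,2,3,4,5}}
  P[1] = {{0,5},{1},{2,3},{4}}
4 equivalence class(es) (converged in 2)
2∈{2,3}, 1∈{1}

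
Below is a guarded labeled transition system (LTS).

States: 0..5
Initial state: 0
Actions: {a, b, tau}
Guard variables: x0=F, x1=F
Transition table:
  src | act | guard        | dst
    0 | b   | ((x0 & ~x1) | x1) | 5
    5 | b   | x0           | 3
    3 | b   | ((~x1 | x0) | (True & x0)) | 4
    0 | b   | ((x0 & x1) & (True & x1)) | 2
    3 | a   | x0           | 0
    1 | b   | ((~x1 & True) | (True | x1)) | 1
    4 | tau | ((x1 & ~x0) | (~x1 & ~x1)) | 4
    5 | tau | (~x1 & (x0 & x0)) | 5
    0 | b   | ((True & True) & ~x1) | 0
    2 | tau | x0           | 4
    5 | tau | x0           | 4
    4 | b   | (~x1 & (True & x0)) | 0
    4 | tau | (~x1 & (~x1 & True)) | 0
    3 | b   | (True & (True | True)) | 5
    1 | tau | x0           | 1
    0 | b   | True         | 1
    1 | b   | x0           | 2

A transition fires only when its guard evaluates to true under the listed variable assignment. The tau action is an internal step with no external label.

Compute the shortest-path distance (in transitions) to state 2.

BFS to 2:
  Layer 0: {0}
  Layer 1: {1}
2 never appears.

Answer: UNREACHABLE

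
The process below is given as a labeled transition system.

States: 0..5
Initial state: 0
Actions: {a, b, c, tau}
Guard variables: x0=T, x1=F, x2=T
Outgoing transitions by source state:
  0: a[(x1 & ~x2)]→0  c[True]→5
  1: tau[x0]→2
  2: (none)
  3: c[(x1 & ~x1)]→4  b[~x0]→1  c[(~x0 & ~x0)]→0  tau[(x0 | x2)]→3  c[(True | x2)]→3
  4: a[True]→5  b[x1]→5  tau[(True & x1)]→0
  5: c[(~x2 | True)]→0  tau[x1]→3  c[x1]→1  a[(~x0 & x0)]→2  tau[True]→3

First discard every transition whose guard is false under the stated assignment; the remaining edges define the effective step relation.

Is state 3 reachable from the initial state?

Answer: REACHABLE

Working:
7 transition(s) survive guard evaluation.
Layer 0: {0}
Layer 1: {5}  now seen {0,5}
Layer 2: {3}  now seen {0,3,5}
Reach set: {0,3,5}
trace reaching 3: c·tau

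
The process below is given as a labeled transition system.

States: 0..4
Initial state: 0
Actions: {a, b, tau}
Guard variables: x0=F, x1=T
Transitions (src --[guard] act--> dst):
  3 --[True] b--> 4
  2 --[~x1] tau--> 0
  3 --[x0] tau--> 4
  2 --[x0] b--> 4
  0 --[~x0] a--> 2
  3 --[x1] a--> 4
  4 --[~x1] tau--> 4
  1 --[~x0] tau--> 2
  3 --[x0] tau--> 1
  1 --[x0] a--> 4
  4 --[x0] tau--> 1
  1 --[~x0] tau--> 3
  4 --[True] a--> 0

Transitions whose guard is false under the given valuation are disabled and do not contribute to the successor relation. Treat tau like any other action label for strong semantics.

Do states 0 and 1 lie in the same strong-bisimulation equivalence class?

Answer: NOT BISIMILAR

Analysis:
Bisimulation quotient by refinement:
  π0 = {{0,1,2,3,4}}
  π1 = {{0,4},{1},{2},{3}}
  π2 = {{0},{1},{2},{3},{4}}
5 equivalence class(es) (converged in 3)
class of 0: {0}; class of 1: {1}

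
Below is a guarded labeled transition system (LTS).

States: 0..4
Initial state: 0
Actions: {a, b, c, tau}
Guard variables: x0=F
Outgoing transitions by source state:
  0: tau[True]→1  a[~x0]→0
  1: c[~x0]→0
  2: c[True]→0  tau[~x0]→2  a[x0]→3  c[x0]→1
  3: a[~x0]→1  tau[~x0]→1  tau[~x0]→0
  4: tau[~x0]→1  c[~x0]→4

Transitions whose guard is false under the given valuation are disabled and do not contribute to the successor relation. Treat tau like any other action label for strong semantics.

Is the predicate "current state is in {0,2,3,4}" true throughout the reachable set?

Answer: INVARIANT VIOLATED at state 1

Working:
Inv-set: {0,2,3,4}
Reach set: {0,1}
  0: safe
  1: outside
counterexample path to 1: tau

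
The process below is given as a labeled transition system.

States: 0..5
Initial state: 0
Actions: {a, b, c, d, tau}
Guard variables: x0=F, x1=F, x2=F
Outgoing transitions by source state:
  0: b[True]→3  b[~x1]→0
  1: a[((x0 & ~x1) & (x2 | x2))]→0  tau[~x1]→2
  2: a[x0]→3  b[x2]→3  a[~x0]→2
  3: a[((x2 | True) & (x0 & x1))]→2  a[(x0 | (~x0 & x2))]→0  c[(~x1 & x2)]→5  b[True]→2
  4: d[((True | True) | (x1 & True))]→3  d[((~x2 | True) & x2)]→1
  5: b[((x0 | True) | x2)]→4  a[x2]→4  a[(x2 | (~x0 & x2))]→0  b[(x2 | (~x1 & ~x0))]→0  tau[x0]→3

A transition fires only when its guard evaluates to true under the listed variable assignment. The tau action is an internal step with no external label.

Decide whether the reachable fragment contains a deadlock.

Answer: DEADLOCK-FREE

Analysis:
Reachable = {0,2,3}
  0: b→0  b→3  [deg 2]
  2: a→2  [deg 1]
  3: b→2  [deg 1]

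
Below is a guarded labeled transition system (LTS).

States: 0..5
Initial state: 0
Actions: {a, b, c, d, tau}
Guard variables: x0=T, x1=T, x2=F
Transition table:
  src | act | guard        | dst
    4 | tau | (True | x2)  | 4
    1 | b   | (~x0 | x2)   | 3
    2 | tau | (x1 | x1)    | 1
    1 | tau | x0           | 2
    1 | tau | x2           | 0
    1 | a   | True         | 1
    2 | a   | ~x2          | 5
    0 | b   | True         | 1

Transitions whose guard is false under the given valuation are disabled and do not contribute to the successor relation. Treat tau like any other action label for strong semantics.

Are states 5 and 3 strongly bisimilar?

Refine partition for ~:
  π0 = {{0,1,2,3,4,5}}
  π1 = {{0},{1,2},{3,5},{4}}
  π2 = {{0},{1},{2},{3,5},{4}}
Fixed point at round 3; 5 class(es).
class of 5: {3,5}; class of 3: {3,5}

Answer: BISIMILAR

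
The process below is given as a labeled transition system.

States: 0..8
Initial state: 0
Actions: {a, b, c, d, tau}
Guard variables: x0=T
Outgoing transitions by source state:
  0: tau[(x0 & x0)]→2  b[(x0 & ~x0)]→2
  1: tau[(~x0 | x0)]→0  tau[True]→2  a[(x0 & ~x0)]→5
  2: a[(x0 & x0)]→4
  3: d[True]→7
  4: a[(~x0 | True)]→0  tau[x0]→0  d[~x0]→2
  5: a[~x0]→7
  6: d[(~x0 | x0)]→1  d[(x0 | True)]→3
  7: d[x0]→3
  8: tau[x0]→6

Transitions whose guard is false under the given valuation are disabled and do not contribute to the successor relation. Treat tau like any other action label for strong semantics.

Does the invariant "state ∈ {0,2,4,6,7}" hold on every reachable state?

Allowed set {0,2,4,6,7}
Reachable = {0,2,4}
  0: safe
  2: safe
  4: safe

Answer: INVARIANT HOLDS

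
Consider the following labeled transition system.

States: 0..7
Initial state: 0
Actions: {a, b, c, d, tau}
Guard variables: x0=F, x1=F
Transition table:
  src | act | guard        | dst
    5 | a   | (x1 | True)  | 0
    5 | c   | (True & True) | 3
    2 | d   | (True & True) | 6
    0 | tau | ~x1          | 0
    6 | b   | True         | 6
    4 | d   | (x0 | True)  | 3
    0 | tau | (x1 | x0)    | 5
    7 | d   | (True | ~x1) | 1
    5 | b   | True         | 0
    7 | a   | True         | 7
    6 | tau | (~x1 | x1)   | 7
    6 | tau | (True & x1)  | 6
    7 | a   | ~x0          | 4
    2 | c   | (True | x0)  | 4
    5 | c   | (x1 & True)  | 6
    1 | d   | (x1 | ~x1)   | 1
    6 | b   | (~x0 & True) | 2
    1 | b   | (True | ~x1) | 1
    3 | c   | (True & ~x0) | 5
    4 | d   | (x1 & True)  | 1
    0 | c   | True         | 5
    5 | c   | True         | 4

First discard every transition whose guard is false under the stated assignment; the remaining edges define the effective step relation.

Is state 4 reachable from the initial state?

Answer: REACHABLE

Analysis:
18 transition(s) survive guard evaluation.
depth 0: {0}
depth 1: {5}  total {0,5}
depth 2: {3,4}  total {0,3,4,5}
Reachable = {0,3,4,5}
trace reaching 4: c·c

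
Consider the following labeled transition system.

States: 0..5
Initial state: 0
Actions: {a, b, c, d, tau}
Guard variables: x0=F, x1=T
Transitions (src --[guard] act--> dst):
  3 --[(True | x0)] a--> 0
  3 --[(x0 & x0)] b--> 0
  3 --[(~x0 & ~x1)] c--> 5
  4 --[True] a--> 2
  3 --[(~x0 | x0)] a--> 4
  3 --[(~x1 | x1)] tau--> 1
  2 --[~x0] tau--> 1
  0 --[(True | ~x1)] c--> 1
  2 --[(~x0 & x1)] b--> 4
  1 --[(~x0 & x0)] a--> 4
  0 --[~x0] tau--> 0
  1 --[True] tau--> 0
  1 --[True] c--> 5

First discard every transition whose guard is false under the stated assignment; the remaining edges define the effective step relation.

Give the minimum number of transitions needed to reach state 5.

BFS to 5:
  L0 = {0}
  L1 = {1}
  L2 = {5}
5 enters at depth 2; path c·c

Answer: 2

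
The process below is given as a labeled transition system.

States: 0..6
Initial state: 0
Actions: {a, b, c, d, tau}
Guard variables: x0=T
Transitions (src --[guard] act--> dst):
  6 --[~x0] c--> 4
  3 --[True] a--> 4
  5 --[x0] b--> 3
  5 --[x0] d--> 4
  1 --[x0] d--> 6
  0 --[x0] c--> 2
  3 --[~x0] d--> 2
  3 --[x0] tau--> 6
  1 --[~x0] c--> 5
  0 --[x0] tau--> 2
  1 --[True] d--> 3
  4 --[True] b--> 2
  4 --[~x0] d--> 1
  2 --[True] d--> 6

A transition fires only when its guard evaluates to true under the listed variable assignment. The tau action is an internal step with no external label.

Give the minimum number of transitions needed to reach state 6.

Answer: 2

Working:
Breadth-first toward 6:
  depth 0: {0}
  depth 1: {2}
  depth 2: {6}
depth(6)=2, e.g. c·d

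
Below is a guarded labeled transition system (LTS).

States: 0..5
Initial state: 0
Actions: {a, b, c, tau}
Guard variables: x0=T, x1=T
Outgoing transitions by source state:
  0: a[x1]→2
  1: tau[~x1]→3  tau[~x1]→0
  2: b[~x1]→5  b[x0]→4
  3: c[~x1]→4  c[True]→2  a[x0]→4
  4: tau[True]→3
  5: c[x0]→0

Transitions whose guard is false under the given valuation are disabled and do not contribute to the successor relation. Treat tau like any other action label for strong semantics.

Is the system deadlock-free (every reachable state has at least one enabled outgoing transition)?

Reachable = {0,2,3,4}
  0: a→2  [deg 1]
  2: b→4  [deg 1]
  3: a→4  c→2  [deg 2]
  4: tau→3  [deg 1]

Answer: DEADLOCK-FREE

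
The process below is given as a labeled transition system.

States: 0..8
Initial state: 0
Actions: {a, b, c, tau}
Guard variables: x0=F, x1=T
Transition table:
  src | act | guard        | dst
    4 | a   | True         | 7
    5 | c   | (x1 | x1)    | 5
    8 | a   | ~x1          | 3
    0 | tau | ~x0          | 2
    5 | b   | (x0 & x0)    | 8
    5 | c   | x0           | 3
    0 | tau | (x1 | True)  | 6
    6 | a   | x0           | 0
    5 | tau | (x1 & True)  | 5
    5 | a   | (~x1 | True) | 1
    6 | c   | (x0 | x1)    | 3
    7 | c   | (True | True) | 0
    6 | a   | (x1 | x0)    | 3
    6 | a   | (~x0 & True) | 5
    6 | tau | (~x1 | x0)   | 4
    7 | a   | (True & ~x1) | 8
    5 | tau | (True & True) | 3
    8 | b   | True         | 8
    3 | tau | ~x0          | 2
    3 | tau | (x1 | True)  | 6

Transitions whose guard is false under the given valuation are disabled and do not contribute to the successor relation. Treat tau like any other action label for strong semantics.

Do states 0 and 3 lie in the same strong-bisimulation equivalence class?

Bisimulation quotient by refinement:
  P[0] = {{0,1,2,3,4,5,6,7,8}}
  P[1] = {{0,3},{1,2},{4},{5},{6},{7},{8}}
7 equivalence class(es) (converged in 2)
0∈{0,3}, 3∈{0,3}

Answer: BISIMILAR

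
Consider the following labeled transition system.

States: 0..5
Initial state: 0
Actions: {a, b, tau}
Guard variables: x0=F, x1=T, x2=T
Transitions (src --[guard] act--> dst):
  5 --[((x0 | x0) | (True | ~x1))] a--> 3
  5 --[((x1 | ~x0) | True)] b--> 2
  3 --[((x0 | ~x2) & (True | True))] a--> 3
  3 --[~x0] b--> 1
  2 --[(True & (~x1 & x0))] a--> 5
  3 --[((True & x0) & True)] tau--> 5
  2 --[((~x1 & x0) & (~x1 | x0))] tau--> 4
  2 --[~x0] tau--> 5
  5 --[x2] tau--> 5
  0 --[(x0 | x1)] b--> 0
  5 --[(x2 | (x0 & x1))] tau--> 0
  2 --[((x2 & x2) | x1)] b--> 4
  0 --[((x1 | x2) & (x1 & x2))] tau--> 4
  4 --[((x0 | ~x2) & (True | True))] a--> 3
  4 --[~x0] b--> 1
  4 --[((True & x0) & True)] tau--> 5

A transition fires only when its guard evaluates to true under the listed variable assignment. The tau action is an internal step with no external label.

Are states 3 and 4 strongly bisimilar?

Compute ~ classes (split until stable):
  round 0: {{0,1,2,3,4,5}}
  round 1: {{0,2},{1},{3,4},{5}}
  round 2: {{0},{1},{2},{3,4},{5}}
stable after 3 split(s): 5 block(s)
[3]={3,4}  [4]={3,4}

Answer: BISIMILAR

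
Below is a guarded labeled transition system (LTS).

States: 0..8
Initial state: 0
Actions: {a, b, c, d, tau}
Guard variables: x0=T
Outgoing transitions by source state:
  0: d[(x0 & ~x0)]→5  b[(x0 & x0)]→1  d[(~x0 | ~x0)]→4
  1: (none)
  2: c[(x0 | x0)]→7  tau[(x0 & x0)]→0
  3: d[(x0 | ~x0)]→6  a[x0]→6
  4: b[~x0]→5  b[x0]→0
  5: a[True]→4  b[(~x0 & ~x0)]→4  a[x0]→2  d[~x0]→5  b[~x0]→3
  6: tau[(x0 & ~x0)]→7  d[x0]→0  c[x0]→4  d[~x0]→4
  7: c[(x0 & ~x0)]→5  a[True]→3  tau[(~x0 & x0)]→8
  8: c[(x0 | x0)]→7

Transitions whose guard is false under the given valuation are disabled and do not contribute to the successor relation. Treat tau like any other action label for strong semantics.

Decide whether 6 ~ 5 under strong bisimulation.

Answer: NOT BISIMILAR

Analysis:
Refine partition for ~:
  π0 = {{0,1,2,3,4,5,6,7,8}}
  π1 = {{0,4},{1},{2},{3},{5,7},{6},{8}}
  π2 = {{0},{1},{2},{3},{4},{5},{6},{7},{8}}
stable after 3 split(s): 9 block(s)
6∈{6}, 5∈{5}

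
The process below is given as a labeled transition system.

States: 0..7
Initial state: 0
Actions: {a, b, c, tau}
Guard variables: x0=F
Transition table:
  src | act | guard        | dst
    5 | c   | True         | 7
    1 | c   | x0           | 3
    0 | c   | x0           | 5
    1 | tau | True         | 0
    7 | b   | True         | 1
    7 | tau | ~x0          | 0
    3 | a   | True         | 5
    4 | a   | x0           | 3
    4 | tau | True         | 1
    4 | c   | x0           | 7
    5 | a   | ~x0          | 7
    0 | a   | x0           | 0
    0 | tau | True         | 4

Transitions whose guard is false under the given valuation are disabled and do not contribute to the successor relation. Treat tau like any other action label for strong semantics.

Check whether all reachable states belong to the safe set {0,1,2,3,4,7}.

Answer: INVARIANT HOLDS

Trace:
Safe = {0,1,2,3,4,7}
R = {0,1,4}
  0: safe
  1: safe
  4: safe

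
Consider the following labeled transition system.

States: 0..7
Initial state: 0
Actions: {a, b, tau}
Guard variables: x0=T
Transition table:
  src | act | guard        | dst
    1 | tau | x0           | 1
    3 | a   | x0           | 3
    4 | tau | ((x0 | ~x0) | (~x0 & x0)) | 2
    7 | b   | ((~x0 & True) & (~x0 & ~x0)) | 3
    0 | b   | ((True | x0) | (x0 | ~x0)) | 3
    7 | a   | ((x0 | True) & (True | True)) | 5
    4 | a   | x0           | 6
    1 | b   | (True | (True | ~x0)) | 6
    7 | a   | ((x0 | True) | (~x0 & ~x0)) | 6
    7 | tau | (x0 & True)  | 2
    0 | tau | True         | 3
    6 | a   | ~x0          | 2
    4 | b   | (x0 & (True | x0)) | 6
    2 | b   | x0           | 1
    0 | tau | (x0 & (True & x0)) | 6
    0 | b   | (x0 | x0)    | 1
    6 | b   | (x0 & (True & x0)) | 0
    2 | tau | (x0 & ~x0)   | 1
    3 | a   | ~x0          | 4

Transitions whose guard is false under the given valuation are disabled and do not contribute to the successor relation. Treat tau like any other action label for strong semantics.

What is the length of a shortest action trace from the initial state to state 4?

Breadth-first toward 4:
  depth 0: {0}
  depth 1: {1,3,6}
4 never appears.

Answer: UNREACHABLE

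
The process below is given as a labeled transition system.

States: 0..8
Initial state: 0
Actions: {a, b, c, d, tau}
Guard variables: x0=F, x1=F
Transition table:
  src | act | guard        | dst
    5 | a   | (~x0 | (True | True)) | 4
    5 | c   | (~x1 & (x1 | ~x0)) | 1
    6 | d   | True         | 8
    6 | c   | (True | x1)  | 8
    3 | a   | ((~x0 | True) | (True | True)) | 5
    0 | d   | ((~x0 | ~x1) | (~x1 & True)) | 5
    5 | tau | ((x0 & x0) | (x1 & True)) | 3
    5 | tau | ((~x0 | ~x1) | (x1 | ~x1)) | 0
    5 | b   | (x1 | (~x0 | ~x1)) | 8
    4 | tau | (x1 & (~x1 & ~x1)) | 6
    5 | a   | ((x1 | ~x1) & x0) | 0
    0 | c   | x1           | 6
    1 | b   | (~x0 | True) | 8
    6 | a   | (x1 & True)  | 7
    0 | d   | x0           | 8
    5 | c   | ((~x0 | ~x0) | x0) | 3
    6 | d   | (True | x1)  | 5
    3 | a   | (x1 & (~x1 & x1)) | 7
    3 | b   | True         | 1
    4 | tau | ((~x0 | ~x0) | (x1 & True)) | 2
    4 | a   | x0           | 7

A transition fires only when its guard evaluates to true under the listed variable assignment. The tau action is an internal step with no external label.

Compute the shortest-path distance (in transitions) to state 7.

Layered search for 7:
  depth 0: {0}
  depth 1: {5}
  depth 2: {1,3,4,8}
  depth 3: {2}
7 never appears.

Answer: UNREACHABLE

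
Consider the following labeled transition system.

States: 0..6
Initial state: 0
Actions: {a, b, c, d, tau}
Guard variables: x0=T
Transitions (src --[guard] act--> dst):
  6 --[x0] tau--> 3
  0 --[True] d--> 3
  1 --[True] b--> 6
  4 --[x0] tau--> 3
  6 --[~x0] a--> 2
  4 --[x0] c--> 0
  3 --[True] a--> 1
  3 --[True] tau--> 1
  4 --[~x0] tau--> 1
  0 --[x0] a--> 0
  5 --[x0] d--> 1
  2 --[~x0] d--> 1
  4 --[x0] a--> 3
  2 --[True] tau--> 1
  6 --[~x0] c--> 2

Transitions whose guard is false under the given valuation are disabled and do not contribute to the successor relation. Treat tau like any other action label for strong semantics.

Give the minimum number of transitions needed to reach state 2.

BFS to 2:
  L0 = {0}
  L1 = {3}
  L2 = {1}
  L3 = {6}
2 never appears.

Answer: UNREACHABLE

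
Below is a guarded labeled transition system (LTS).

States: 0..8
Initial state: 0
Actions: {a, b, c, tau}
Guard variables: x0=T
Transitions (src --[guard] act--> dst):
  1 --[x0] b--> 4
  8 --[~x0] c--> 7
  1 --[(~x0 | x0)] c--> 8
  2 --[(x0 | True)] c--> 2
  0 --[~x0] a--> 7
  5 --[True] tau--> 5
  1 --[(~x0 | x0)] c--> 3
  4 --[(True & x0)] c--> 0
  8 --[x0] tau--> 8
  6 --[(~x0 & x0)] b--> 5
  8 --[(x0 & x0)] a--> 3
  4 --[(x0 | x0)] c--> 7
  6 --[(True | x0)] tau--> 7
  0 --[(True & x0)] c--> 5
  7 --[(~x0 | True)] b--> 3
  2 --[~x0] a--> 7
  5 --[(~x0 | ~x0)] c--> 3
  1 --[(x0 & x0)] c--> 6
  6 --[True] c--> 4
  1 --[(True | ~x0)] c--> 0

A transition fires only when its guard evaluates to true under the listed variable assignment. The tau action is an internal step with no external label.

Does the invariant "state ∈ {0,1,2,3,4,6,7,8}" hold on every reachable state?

Answer: INVARIANT VIOLATED at state 5

Analysis:
Inv-set: {0,1,2,3,4,6,7,8}
Reachable = {0,5}
  0: ok
  5: ✗ unsafe
witness against invariant: c → 5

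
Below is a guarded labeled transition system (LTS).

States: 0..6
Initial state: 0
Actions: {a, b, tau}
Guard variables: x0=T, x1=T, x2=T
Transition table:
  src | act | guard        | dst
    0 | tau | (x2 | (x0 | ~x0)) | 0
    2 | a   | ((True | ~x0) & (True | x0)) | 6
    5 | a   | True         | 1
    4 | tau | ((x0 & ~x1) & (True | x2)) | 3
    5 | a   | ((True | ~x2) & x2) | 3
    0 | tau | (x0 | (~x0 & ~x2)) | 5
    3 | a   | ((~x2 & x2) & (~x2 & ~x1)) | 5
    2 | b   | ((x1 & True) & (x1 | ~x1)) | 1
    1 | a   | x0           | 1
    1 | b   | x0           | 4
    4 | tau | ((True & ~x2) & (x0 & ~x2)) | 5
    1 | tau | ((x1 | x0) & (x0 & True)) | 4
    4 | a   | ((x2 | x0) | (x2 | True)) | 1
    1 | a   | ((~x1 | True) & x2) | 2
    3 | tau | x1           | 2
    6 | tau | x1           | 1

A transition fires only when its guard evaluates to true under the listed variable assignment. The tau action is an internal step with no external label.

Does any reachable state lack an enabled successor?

Answer: DEADLOCK-FREE

Analysis:
Reach set: {0,1,2,3,4,5,6}
  0: tau→0  tau→5  [2 exit(s)]
  1: a→1  a→2  b→4  tau→4  [4 exit(s)]
  2: a→6  b→1  [2 exit(s)]
  3: tau→2  [1 exit(s)]
  4: a→1  [1 exit(s)]
  5: a→1  a→3  [2 exit(s)]
  6: tau→1  [1 exit(s)]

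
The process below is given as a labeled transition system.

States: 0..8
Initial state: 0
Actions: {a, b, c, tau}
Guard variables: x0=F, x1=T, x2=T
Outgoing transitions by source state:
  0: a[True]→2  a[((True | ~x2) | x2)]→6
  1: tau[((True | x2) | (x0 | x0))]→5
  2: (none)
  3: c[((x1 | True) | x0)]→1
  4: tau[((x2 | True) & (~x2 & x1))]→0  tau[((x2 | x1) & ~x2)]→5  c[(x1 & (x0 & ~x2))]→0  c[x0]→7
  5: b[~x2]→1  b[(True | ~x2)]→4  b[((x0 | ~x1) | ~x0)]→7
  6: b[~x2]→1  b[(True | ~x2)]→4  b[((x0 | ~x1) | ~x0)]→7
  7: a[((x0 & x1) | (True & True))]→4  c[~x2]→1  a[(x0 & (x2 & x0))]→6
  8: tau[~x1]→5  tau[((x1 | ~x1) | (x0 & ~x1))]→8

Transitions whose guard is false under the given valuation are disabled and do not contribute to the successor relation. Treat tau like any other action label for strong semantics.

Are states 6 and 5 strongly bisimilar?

Answer: BISIMILAR

Trace:
Compute ~ classes (split until stable):
  P[0] = {{0,1,2,3,4,5,6,7,8}}
  P[1] = {{0,7},{1,8},{2,4},{3},{5,6}}
  P[2] = {{0},{1},{2,4},{3},{5,6},{7},{8}}
Fixed point at round 3; 7 class(es).
class of 6: {5,6}; class of 5: {5,6}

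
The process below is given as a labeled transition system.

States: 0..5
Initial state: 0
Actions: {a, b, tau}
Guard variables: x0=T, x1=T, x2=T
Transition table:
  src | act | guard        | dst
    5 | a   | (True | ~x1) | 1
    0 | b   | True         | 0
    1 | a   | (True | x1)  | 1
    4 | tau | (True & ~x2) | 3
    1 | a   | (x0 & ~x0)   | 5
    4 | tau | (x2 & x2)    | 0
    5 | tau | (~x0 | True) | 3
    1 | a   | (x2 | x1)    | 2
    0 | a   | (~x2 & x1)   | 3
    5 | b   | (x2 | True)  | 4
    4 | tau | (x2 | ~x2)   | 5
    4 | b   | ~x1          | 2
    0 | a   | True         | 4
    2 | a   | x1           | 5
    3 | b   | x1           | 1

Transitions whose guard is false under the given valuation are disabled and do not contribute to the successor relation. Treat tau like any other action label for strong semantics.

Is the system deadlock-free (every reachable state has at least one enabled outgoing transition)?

Answer: DEADLOCK-FREE

Analysis:
R = {0,1,2,3,4,5}
  0: a→4  b→0  [2 exit(s)]
  1: a→1  a→2  [2 exit(s)]
  2: a→5  [1 exit(s)]
  3: b→1  [1 exit(s)]
  4: tau→0  tau→5  [2 exit(s)]
  5: a→1  b→4  tau→3  [3 exit(s)]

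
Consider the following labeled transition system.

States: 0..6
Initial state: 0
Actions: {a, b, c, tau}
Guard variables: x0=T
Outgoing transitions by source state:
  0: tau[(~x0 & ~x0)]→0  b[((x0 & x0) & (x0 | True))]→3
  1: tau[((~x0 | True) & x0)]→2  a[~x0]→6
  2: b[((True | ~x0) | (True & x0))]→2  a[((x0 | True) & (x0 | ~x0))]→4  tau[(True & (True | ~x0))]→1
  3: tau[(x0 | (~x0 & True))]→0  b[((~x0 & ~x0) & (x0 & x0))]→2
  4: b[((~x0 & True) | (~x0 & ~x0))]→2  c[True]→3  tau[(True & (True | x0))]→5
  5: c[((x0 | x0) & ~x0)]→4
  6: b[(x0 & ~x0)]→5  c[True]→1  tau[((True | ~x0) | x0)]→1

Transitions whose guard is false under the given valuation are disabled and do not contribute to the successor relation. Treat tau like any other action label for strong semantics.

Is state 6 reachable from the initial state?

Guard filter leaves 10 enabled edge(s).
L0 = {0}
L1 = {3}  cumulative {0,3}
Reach set: {0,3}

Answer: UNREACHABLE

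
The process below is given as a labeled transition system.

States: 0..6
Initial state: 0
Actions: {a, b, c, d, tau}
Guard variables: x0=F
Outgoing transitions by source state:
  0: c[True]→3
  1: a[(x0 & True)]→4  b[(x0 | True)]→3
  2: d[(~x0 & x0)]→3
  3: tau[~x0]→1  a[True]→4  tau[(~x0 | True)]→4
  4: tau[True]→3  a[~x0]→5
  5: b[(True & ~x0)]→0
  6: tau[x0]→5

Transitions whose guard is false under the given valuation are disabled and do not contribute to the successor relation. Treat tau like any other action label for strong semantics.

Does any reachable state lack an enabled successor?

Reachable = {0,1,3,4,5}
  0: c→3  [1 exit(s)]
  1: b→3  [1 exit(s)]
  3: a→4  tau→1  tau→4  [3 exit(s)]
  4: a→5  tau→3  [2 exit(s)]
  5: b→0  [1 exit(s)]

Answer: DEADLOCK-FREE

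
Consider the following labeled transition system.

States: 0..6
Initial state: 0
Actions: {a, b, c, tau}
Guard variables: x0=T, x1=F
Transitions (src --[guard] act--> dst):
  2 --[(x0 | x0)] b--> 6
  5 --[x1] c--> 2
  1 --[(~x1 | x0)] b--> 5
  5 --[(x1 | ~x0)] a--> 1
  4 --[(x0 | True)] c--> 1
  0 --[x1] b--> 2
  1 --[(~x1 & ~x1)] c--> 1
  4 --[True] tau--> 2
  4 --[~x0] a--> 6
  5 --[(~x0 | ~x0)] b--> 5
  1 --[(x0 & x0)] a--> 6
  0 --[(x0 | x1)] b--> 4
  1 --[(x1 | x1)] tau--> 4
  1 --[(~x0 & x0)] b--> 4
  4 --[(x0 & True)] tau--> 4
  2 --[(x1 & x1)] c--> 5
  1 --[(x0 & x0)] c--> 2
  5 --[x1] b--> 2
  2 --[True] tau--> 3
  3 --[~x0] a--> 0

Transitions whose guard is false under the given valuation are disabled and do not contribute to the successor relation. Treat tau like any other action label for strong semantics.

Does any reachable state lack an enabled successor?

Answer: DEADLOCK at state 3

Working:
R = {0,1,2,3,4,5,6}
  0: b→4  [deg 1]
  1: a→6  b→5  c→1  c→2  [deg 4]
  2: b→6  tau→3  [deg 2]
  3: ∅  [deadlock]
  4: c→1  tau→2  tau→4  [deg 3]
  5: ∅  [deadlock]
  6: ∅  [deadlock]
trace reaching 3: b·tau·tau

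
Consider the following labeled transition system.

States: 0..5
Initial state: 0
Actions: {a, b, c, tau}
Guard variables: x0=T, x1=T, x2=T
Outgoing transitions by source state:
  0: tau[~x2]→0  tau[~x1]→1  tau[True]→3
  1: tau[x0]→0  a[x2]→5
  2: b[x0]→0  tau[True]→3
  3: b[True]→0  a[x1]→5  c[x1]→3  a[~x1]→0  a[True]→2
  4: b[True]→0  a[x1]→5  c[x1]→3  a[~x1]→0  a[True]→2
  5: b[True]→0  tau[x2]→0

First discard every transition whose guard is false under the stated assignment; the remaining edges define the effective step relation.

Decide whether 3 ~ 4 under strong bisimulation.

Refine partition for ~:
  round 0: {{0,1,2,3,4,5}}
  round 1: {{0},{1},{2,5},{3,4}}
  round 2: {{0},{1},{2},{3,4},{5}}
stable after 3 split(s): 5 block(s)
[3]={3,4}  [4]={3,4}

Answer: BISIMILAR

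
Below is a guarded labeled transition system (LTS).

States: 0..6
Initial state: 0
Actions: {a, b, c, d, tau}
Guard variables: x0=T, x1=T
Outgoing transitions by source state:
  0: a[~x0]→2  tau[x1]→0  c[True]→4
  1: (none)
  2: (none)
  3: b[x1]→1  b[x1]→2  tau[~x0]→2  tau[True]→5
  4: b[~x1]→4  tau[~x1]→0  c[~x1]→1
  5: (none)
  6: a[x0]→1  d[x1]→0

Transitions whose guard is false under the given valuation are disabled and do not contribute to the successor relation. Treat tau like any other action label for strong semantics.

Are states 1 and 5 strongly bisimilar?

Refine partition for ~:
  π0 = {{0,1,2,3,4,5,6}}
  π1 = {{0},{1,2,4,5},{3},{6}}
stable after 2 split(s): 4 block(s)
1∈{1,2,4,5}, 5∈{1,2,4,5}

Answer: BISIMILAR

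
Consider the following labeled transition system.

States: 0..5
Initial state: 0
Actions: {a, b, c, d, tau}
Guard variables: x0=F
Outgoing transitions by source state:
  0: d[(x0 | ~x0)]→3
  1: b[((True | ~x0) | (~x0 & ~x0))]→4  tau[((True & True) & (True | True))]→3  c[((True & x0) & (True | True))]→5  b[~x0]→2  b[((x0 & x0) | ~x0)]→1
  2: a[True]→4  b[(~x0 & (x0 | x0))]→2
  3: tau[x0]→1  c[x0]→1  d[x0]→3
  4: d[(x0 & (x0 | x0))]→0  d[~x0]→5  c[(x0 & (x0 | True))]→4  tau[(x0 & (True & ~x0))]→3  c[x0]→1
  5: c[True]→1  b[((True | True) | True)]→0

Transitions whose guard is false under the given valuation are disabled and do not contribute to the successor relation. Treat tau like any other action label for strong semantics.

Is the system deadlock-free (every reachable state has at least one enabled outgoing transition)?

Reachable = {0,3}
  0: d→3  [1 out]
  3: ∅  [deadlock]
Path to 3: d

Answer: DEADLOCK at state 3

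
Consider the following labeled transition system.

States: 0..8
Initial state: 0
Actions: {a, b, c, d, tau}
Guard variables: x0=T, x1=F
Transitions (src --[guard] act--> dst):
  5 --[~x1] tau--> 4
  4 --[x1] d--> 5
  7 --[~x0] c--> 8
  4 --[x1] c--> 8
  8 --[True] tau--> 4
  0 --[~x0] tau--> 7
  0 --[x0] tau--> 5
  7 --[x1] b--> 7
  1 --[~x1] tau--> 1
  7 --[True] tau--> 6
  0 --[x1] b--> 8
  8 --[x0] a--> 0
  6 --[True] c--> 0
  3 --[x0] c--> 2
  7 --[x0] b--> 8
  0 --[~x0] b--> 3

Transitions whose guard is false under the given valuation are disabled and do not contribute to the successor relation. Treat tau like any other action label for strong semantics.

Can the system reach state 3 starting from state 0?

Answer: UNREACHABLE

Analysis:
9 transition(s) survive guard evaluation.
Layer 0: {0}
Layer 1: {5}  total {0,5}
Layer 2: {4}  total {0,4,5}
Reachable = {0,4,5}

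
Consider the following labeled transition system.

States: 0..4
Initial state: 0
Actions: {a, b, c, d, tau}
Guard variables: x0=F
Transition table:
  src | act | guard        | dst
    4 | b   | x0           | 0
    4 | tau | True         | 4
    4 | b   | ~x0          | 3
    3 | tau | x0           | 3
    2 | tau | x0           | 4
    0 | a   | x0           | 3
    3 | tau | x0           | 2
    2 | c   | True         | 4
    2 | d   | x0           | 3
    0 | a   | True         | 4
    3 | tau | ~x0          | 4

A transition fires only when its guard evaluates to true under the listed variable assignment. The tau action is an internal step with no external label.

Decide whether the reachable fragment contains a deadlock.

R = {0,3,4}
  0: a→4  [deg 1]
  3: tau→4  [deg 1]
  4: b→3  tau→4  [deg 2]

Answer: DEADLOCK-FREE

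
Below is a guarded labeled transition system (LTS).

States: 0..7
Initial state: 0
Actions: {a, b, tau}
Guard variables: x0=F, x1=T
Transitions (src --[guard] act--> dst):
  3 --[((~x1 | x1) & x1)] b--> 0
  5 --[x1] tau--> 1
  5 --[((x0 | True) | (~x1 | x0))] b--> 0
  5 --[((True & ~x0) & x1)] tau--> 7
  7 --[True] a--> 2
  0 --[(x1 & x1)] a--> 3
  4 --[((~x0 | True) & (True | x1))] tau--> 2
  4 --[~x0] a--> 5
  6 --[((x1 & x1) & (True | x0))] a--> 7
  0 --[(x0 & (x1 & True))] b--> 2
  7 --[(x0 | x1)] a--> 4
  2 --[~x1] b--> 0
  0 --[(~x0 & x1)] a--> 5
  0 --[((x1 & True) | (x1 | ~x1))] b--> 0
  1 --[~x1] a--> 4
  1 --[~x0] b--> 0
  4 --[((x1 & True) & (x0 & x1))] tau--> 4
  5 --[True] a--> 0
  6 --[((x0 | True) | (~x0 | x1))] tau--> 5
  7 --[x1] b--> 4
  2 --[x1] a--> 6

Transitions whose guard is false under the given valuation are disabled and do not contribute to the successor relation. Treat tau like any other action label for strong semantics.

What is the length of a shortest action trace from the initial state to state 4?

Layered search for 4:
  L0 = {0}
  L1 = {3,5}
  L2 = {1,7}
  L3 = {2,4}
depth(4)=3, e.g. a·tau·a

Answer: 3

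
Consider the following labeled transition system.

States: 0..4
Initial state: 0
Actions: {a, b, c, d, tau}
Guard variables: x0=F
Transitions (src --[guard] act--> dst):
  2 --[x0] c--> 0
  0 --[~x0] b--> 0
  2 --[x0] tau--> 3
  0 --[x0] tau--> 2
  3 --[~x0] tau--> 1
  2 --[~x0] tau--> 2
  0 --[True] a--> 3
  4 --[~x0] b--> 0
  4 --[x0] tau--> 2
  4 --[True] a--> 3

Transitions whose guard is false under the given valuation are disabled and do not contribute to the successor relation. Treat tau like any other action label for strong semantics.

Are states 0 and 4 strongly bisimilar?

Bisimulation quotient by refinement:
  π0 = {{0,1,2,3,4}}
  π1 = {{0,4},{1},{2,3}}
  π2 = {{0,4},{1},{2},{3}}
4 equivalence class(es) (converged in 3)
[0]={0,4}  [4]={0,4}

Answer: BISIMILAR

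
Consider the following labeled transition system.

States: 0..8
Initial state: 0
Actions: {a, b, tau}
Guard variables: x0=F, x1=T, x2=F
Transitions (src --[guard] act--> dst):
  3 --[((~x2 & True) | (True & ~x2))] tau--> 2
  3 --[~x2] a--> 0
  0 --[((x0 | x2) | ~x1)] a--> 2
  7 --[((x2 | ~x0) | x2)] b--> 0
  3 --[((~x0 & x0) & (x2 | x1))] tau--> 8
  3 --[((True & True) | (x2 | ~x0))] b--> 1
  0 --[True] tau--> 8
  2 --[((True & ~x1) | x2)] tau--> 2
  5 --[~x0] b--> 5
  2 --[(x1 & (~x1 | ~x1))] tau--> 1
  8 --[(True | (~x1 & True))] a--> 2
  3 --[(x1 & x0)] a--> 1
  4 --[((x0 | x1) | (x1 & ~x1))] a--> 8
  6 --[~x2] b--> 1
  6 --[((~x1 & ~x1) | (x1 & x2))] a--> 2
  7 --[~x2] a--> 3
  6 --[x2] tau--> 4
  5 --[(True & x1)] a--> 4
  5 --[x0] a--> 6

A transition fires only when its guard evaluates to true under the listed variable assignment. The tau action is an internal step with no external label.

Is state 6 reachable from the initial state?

Answer: UNREACHABLE

Working:
After dropping false guards: 11 live edges.
L0 = {0}
L1 = {8}  cumulative {0,8}
L2 = {2}  cumulative {0,2,8}
R = {0,2,8}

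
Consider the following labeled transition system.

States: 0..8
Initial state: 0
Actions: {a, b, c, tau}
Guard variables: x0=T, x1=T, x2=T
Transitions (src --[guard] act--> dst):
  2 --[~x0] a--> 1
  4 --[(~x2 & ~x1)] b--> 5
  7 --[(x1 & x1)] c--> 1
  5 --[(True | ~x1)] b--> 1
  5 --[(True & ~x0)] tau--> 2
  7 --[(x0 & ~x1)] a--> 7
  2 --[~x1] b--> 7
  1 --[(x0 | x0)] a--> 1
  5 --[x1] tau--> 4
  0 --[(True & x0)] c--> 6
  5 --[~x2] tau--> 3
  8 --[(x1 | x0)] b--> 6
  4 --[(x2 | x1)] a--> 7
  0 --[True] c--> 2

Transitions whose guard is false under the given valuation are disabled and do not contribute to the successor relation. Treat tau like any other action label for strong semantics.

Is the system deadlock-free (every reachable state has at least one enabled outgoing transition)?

Answer: DEADLOCK at state 2

Analysis:
Reach set: {0,2,6}
  0: c→2  c→6  [deg 2]
  2: ∅  [no exit]
  6: ∅  [no exit]
Path to 2: c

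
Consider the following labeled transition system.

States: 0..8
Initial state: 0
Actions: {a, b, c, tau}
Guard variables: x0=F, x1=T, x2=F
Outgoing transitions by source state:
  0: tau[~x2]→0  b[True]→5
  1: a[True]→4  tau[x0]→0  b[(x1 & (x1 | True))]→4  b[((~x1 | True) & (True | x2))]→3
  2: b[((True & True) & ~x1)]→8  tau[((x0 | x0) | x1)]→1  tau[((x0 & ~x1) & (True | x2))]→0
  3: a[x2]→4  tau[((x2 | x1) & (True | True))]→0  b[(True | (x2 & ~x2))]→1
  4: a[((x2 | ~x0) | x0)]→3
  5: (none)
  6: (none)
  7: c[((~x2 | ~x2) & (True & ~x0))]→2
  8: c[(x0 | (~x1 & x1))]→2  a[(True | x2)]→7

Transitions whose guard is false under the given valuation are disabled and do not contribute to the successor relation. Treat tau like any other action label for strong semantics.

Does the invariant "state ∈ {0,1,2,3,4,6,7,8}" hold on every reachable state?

Answer: INVARIANT VIOLATED at state 5

Analysis:
Allowed set {0,1,2,3,4,6,7,8}
R = {0,5}
  0: ✓
  5: outside
reach 5 via b — violates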